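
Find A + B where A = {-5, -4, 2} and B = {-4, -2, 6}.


A + B = {a + b : a ∈ A, b ∈ B}.
Enumerate all |A|·|B| = 3·3 = 9 pairs (a, b) and collect distinct sums.
a = -5: -5+-4=-9, -5+-2=-7, -5+6=1
a = -4: -4+-4=-8, -4+-2=-6, -4+6=2
a = 2: 2+-4=-2, 2+-2=0, 2+6=8
Collecting distinct sums: A + B = {-9, -8, -7, -6, -2, 0, 1, 2, 8}
|A + B| = 9

A + B = {-9, -8, -7, -6, -2, 0, 1, 2, 8}


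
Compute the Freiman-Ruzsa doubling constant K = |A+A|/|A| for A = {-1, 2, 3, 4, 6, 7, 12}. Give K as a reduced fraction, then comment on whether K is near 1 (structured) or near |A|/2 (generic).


|A| = 7.
Compute A + A by enumerating all 49 pairs.
A + A = {-2, 1, 2, 3, 4, 5, 6, 7, 8, 9, 10, 11, 12, 13, 14, 15, 16, 18, 19, 24}, so |A + A| = 20.
K = |A + A| / |A| = 20/7 (already in lowest terms) ≈ 2.8571.
Reference: AP of size 7 gives K = 13/7 ≈ 1.8571; a fully generic set of size 7 gives K ≈ 4.0000.

|A| = 7, |A + A| = 20, K = 20/7.


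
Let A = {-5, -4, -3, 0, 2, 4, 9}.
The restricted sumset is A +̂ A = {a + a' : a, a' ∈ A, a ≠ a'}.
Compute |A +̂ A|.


Restricted sumset: A +̂ A = {a + a' : a ∈ A, a' ∈ A, a ≠ a'}.
Equivalently, take A + A and drop any sum 2a that is achievable ONLY as a + a for a ∈ A (i.e. sums representable only with equal summands).
Enumerate pairs (a, a') with a < a' (symmetric, so each unordered pair gives one sum; this covers all a ≠ a'):
  -5 + -4 = -9
  -5 + -3 = -8
  -5 + 0 = -5
  -5 + 2 = -3
  -5 + 4 = -1
  -5 + 9 = 4
  -4 + -3 = -7
  -4 + 0 = -4
  -4 + 2 = -2
  -4 + 4 = 0
  -4 + 9 = 5
  -3 + 0 = -3
  -3 + 2 = -1
  -3 + 4 = 1
  -3 + 9 = 6
  0 + 2 = 2
  0 + 4 = 4
  0 + 9 = 9
  2 + 4 = 6
  2 + 9 = 11
  4 + 9 = 13
Collected distinct sums: {-9, -8, -7, -5, -4, -3, -2, -1, 0, 1, 2, 4, 5, 6, 9, 11, 13}
|A +̂ A| = 17
(Reference bound: |A +̂ A| ≥ 2|A| - 3 for |A| ≥ 2, with |A| = 7 giving ≥ 11.)

|A +̂ A| = 17


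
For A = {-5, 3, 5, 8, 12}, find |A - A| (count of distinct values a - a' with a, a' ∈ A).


A - A = {a - a' : a, a' ∈ A}; |A| = 5.
Bounds: 2|A|-1 ≤ |A - A| ≤ |A|² - |A| + 1, i.e. 9 ≤ |A - A| ≤ 21.
Note: 0 ∈ A - A always (from a - a). The set is symmetric: if d ∈ A - A then -d ∈ A - A.
Enumerate nonzero differences d = a - a' with a > a' (then include -d):
Positive differences: {2, 3, 4, 5, 7, 8, 9, 10, 13, 17}
Full difference set: {0} ∪ (positive diffs) ∪ (negative diffs).
|A - A| = 1 + 2·10 = 21 (matches direct enumeration: 21).

|A - A| = 21


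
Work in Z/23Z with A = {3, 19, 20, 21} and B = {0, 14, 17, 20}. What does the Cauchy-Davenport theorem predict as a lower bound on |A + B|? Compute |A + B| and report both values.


Cauchy-Davenport: |A + B| ≥ min(p, |A| + |B| - 1) for A, B nonempty in Z/pZ.
|A| = 4, |B| = 4, p = 23.
CD lower bound = min(23, 4 + 4 - 1) = min(23, 7) = 7.
Compute A + B mod 23 directly:
a = 3: 3+0=3, 3+14=17, 3+17=20, 3+20=0
a = 19: 19+0=19, 19+14=10, 19+17=13, 19+20=16
a = 20: 20+0=20, 20+14=11, 20+17=14, 20+20=17
a = 21: 21+0=21, 21+14=12, 21+17=15, 21+20=18
A + B = {0, 3, 10, 11, 12, 13, 14, 15, 16, 17, 18, 19, 20, 21}, so |A + B| = 14.
Verify: 14 ≥ 7? Yes ✓.

CD lower bound = 7, actual |A + B| = 14.


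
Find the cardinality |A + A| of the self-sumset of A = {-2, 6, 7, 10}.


A + A = {a + a' : a, a' ∈ A}; |A| = 4.
General bounds: 2|A| - 1 ≤ |A + A| ≤ |A|(|A|+1)/2, i.e. 7 ≤ |A + A| ≤ 10.
Lower bound 2|A|-1 is attained iff A is an arithmetic progression.
Enumerate sums a + a' for a ≤ a' (symmetric, so this suffices):
a = -2: -2+-2=-4, -2+6=4, -2+7=5, -2+10=8
a = 6: 6+6=12, 6+7=13, 6+10=16
a = 7: 7+7=14, 7+10=17
a = 10: 10+10=20
Distinct sums: {-4, 4, 5, 8, 12, 13, 14, 16, 17, 20}
|A + A| = 10

|A + A| = 10


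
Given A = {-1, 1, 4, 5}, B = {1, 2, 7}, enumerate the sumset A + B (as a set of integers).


A + B = {a + b : a ∈ A, b ∈ B}.
Enumerate all |A|·|B| = 4·3 = 12 pairs (a, b) and collect distinct sums.
a = -1: -1+1=0, -1+2=1, -1+7=6
a = 1: 1+1=2, 1+2=3, 1+7=8
a = 4: 4+1=5, 4+2=6, 4+7=11
a = 5: 5+1=6, 5+2=7, 5+7=12
Collecting distinct sums: A + B = {0, 1, 2, 3, 5, 6, 7, 8, 11, 12}
|A + B| = 10

A + B = {0, 1, 2, 3, 5, 6, 7, 8, 11, 12}


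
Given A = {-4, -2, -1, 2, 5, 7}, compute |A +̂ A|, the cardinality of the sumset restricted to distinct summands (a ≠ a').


Restricted sumset: A +̂ A = {a + a' : a ∈ A, a' ∈ A, a ≠ a'}.
Equivalently, take A + A and drop any sum 2a that is achievable ONLY as a + a for a ∈ A (i.e. sums representable only with equal summands).
Enumerate pairs (a, a') with a < a' (symmetric, so each unordered pair gives one sum; this covers all a ≠ a'):
  -4 + -2 = -6
  -4 + -1 = -5
  -4 + 2 = -2
  -4 + 5 = 1
  -4 + 7 = 3
  -2 + -1 = -3
  -2 + 2 = 0
  -2 + 5 = 3
  -2 + 7 = 5
  -1 + 2 = 1
  -1 + 5 = 4
  -1 + 7 = 6
  2 + 5 = 7
  2 + 7 = 9
  5 + 7 = 12
Collected distinct sums: {-6, -5, -3, -2, 0, 1, 3, 4, 5, 6, 7, 9, 12}
|A +̂ A| = 13
(Reference bound: |A +̂ A| ≥ 2|A| - 3 for |A| ≥ 2, with |A| = 6 giving ≥ 9.)

|A +̂ A| = 13


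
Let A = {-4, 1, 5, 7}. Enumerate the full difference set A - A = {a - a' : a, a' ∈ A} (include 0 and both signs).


A - A = {a - a' : a, a' ∈ A}.
Compute a - a' for each ordered pair (a, a'):
a = -4: -4--4=0, -4-1=-5, -4-5=-9, -4-7=-11
a = 1: 1--4=5, 1-1=0, 1-5=-4, 1-7=-6
a = 5: 5--4=9, 5-1=4, 5-5=0, 5-7=-2
a = 7: 7--4=11, 7-1=6, 7-5=2, 7-7=0
Collecting distinct values (and noting 0 appears from a-a):
A - A = {-11, -9, -6, -5, -4, -2, 0, 2, 4, 5, 6, 9, 11}
|A - A| = 13

A - A = {-11, -9, -6, -5, -4, -2, 0, 2, 4, 5, 6, 9, 11}


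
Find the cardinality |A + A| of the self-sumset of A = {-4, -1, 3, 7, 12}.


A + A = {a + a' : a, a' ∈ A}; |A| = 5.
General bounds: 2|A| - 1 ≤ |A + A| ≤ |A|(|A|+1)/2, i.e. 9 ≤ |A + A| ≤ 15.
Lower bound 2|A|-1 is attained iff A is an arithmetic progression.
Enumerate sums a + a' for a ≤ a' (symmetric, so this suffices):
a = -4: -4+-4=-8, -4+-1=-5, -4+3=-1, -4+7=3, -4+12=8
a = -1: -1+-1=-2, -1+3=2, -1+7=6, -1+12=11
a = 3: 3+3=6, 3+7=10, 3+12=15
a = 7: 7+7=14, 7+12=19
a = 12: 12+12=24
Distinct sums: {-8, -5, -2, -1, 2, 3, 6, 8, 10, 11, 14, 15, 19, 24}
|A + A| = 14

|A + A| = 14


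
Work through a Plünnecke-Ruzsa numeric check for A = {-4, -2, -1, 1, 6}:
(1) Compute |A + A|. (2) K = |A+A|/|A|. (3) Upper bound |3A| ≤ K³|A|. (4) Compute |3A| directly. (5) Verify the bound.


|A| = 5.
Step 1: Compute A + A by enumerating all 25 pairs.
A + A = {-8, -6, -5, -4, -3, -2, -1, 0, 2, 4, 5, 7, 12}, so |A + A| = 13.
Step 2: Doubling constant K = |A + A|/|A| = 13/5 = 13/5 ≈ 2.6000.
Step 3: Plünnecke-Ruzsa gives |3A| ≤ K³·|A| = (2.6000)³ · 5 ≈ 87.8800.
Step 4: Compute 3A = A + A + A directly by enumerating all triples (a,b,c) ∈ A³; |3A| = 23.
Step 5: Check 23 ≤ 87.8800? Yes ✓.

K = 13/5, Plünnecke-Ruzsa bound K³|A| ≈ 87.8800, |3A| = 23, inequality holds.


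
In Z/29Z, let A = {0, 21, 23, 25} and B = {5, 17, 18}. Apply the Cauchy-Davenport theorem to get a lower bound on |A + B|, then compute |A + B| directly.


Cauchy-Davenport: |A + B| ≥ min(p, |A| + |B| - 1) for A, B nonempty in Z/pZ.
|A| = 4, |B| = 3, p = 29.
CD lower bound = min(29, 4 + 3 - 1) = min(29, 6) = 6.
Compute A + B mod 29 directly:
a = 0: 0+5=5, 0+17=17, 0+18=18
a = 21: 21+5=26, 21+17=9, 21+18=10
a = 23: 23+5=28, 23+17=11, 23+18=12
a = 25: 25+5=1, 25+17=13, 25+18=14
A + B = {1, 5, 9, 10, 11, 12, 13, 14, 17, 18, 26, 28}, so |A + B| = 12.
Verify: 12 ≥ 6? Yes ✓.

CD lower bound = 6, actual |A + B| = 12.


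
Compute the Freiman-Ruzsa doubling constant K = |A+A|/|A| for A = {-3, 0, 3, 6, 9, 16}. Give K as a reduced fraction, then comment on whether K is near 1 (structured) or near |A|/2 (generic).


|A| = 6.
Compute A + A by enumerating all 36 pairs.
A + A = {-6, -3, 0, 3, 6, 9, 12, 13, 15, 16, 18, 19, 22, 25, 32}, so |A + A| = 15.
K = |A + A| / |A| = 15/6 = 5/2 ≈ 2.5000.
Reference: AP of size 6 gives K = 11/6 ≈ 1.8333; a fully generic set of size 6 gives K ≈ 3.5000.

|A| = 6, |A + A| = 15, K = 15/6 = 5/2.


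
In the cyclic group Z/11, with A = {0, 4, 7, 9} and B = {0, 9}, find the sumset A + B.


Work in Z/11Z: reduce every sum a + b modulo 11.
Enumerate all 8 pairs:
a = 0: 0+0=0, 0+9=9
a = 4: 4+0=4, 4+9=2
a = 7: 7+0=7, 7+9=5
a = 9: 9+0=9, 9+9=7
Distinct residues collected: {0, 2, 4, 5, 7, 9}
|A + B| = 6 (out of 11 total residues).

A + B = {0, 2, 4, 5, 7, 9}


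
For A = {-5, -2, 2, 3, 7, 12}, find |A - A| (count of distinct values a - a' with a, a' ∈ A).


A - A = {a - a' : a, a' ∈ A}; |A| = 6.
Bounds: 2|A|-1 ≤ |A - A| ≤ |A|² - |A| + 1, i.e. 11 ≤ |A - A| ≤ 31.
Note: 0 ∈ A - A always (from a - a). The set is symmetric: if d ∈ A - A then -d ∈ A - A.
Enumerate nonzero differences d = a - a' with a > a' (then include -d):
Positive differences: {1, 3, 4, 5, 7, 8, 9, 10, 12, 14, 17}
Full difference set: {0} ∪ (positive diffs) ∪ (negative diffs).
|A - A| = 1 + 2·11 = 23 (matches direct enumeration: 23).

|A - A| = 23


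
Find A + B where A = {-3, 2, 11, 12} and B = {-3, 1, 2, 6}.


A + B = {a + b : a ∈ A, b ∈ B}.
Enumerate all |A|·|B| = 4·4 = 16 pairs (a, b) and collect distinct sums.
a = -3: -3+-3=-6, -3+1=-2, -3+2=-1, -3+6=3
a = 2: 2+-3=-1, 2+1=3, 2+2=4, 2+6=8
a = 11: 11+-3=8, 11+1=12, 11+2=13, 11+6=17
a = 12: 12+-3=9, 12+1=13, 12+2=14, 12+6=18
Collecting distinct sums: A + B = {-6, -2, -1, 3, 4, 8, 9, 12, 13, 14, 17, 18}
|A + B| = 12

A + B = {-6, -2, -1, 3, 4, 8, 9, 12, 13, 14, 17, 18}


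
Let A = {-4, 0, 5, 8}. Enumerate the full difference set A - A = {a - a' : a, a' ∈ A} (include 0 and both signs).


A - A = {a - a' : a, a' ∈ A}.
Compute a - a' for each ordered pair (a, a'):
a = -4: -4--4=0, -4-0=-4, -4-5=-9, -4-8=-12
a = 0: 0--4=4, 0-0=0, 0-5=-5, 0-8=-8
a = 5: 5--4=9, 5-0=5, 5-5=0, 5-8=-3
a = 8: 8--4=12, 8-0=8, 8-5=3, 8-8=0
Collecting distinct values (and noting 0 appears from a-a):
A - A = {-12, -9, -8, -5, -4, -3, 0, 3, 4, 5, 8, 9, 12}
|A - A| = 13

A - A = {-12, -9, -8, -5, -4, -3, 0, 3, 4, 5, 8, 9, 12}


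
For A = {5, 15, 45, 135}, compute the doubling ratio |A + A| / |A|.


|A| = 4.
Compute A + A by enumerating all 16 pairs.
A + A = {10, 20, 30, 50, 60, 90, 140, 150, 180, 270}, so |A + A| = 10.
K = |A + A| / |A| = 10/4 = 5/2 ≈ 2.5000.
Reference: AP of size 4 gives K = 7/4 ≈ 1.7500; a fully generic set of size 4 gives K ≈ 2.5000.

|A| = 4, |A + A| = 10, K = 10/4 = 5/2.


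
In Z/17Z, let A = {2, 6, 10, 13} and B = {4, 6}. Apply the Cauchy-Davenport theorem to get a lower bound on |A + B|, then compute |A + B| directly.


Cauchy-Davenport: |A + B| ≥ min(p, |A| + |B| - 1) for A, B nonempty in Z/pZ.
|A| = 4, |B| = 2, p = 17.
CD lower bound = min(17, 4 + 2 - 1) = min(17, 5) = 5.
Compute A + B mod 17 directly:
a = 2: 2+4=6, 2+6=8
a = 6: 6+4=10, 6+6=12
a = 10: 10+4=14, 10+6=16
a = 13: 13+4=0, 13+6=2
A + B = {0, 2, 6, 8, 10, 12, 14, 16}, so |A + B| = 8.
Verify: 8 ≥ 5? Yes ✓.

CD lower bound = 5, actual |A + B| = 8.


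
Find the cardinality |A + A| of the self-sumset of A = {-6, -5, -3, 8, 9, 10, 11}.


A + A = {a + a' : a, a' ∈ A}; |A| = 7.
General bounds: 2|A| - 1 ≤ |A + A| ≤ |A|(|A|+1)/2, i.e. 13 ≤ |A + A| ≤ 28.
Lower bound 2|A|-1 is attained iff A is an arithmetic progression.
Enumerate sums a + a' for a ≤ a' (symmetric, so this suffices):
a = -6: -6+-6=-12, -6+-5=-11, -6+-3=-9, -6+8=2, -6+9=3, -6+10=4, -6+11=5
a = -5: -5+-5=-10, -5+-3=-8, -5+8=3, -5+9=4, -5+10=5, -5+11=6
a = -3: -3+-3=-6, -3+8=5, -3+9=6, -3+10=7, -3+11=8
a = 8: 8+8=16, 8+9=17, 8+10=18, 8+11=19
a = 9: 9+9=18, 9+10=19, 9+11=20
a = 10: 10+10=20, 10+11=21
a = 11: 11+11=22
Distinct sums: {-12, -11, -10, -9, -8, -6, 2, 3, 4, 5, 6, 7, 8, 16, 17, 18, 19, 20, 21, 22}
|A + A| = 20

|A + A| = 20


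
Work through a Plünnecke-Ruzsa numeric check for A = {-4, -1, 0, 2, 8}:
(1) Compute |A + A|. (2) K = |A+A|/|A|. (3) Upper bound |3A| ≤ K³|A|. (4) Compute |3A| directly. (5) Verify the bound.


|A| = 5.
Step 1: Compute A + A by enumerating all 25 pairs.
A + A = {-8, -5, -4, -2, -1, 0, 1, 2, 4, 7, 8, 10, 16}, so |A + A| = 13.
Step 2: Doubling constant K = |A + A|/|A| = 13/5 = 13/5 ≈ 2.6000.
Step 3: Plünnecke-Ruzsa gives |3A| ≤ K³·|A| = (2.6000)³ · 5 ≈ 87.8800.
Step 4: Compute 3A = A + A + A directly by enumerating all triples (a,b,c) ∈ A³; |3A| = 24.
Step 5: Check 24 ≤ 87.8800? Yes ✓.

K = 13/5, Plünnecke-Ruzsa bound K³|A| ≈ 87.8800, |3A| = 24, inequality holds.


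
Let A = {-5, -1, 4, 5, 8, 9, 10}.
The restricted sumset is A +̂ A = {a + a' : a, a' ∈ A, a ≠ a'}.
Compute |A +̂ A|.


Restricted sumset: A +̂ A = {a + a' : a ∈ A, a' ∈ A, a ≠ a'}.
Equivalently, take A + A and drop any sum 2a that is achievable ONLY as a + a for a ∈ A (i.e. sums representable only with equal summands).
Enumerate pairs (a, a') with a < a' (symmetric, so each unordered pair gives one sum; this covers all a ≠ a'):
  -5 + -1 = -6
  -5 + 4 = -1
  -5 + 5 = 0
  -5 + 8 = 3
  -5 + 9 = 4
  -5 + 10 = 5
  -1 + 4 = 3
  -1 + 5 = 4
  -1 + 8 = 7
  -1 + 9 = 8
  -1 + 10 = 9
  4 + 5 = 9
  4 + 8 = 12
  4 + 9 = 13
  4 + 10 = 14
  5 + 8 = 13
  5 + 9 = 14
  5 + 10 = 15
  8 + 9 = 17
  8 + 10 = 18
  9 + 10 = 19
Collected distinct sums: {-6, -1, 0, 3, 4, 5, 7, 8, 9, 12, 13, 14, 15, 17, 18, 19}
|A +̂ A| = 16
(Reference bound: |A +̂ A| ≥ 2|A| - 3 for |A| ≥ 2, with |A| = 7 giving ≥ 11.)

|A +̂ A| = 16


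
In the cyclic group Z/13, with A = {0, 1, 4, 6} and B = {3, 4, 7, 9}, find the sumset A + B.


Work in Z/13Z: reduce every sum a + b modulo 13.
Enumerate all 16 pairs:
a = 0: 0+3=3, 0+4=4, 0+7=7, 0+9=9
a = 1: 1+3=4, 1+4=5, 1+7=8, 1+9=10
a = 4: 4+3=7, 4+4=8, 4+7=11, 4+9=0
a = 6: 6+3=9, 6+4=10, 6+7=0, 6+9=2
Distinct residues collected: {0, 2, 3, 4, 5, 7, 8, 9, 10, 11}
|A + B| = 10 (out of 13 total residues).

A + B = {0, 2, 3, 4, 5, 7, 8, 9, 10, 11}


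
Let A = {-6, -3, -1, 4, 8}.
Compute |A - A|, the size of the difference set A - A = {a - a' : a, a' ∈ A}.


A - A = {a - a' : a, a' ∈ A}; |A| = 5.
Bounds: 2|A|-1 ≤ |A - A| ≤ |A|² - |A| + 1, i.e. 9 ≤ |A - A| ≤ 21.
Note: 0 ∈ A - A always (from a - a). The set is symmetric: if d ∈ A - A then -d ∈ A - A.
Enumerate nonzero differences d = a - a' with a > a' (then include -d):
Positive differences: {2, 3, 4, 5, 7, 9, 10, 11, 14}
Full difference set: {0} ∪ (positive diffs) ∪ (negative diffs).
|A - A| = 1 + 2·9 = 19 (matches direct enumeration: 19).

|A - A| = 19


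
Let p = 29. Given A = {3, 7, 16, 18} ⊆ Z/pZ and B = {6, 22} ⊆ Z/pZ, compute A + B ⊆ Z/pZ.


Work in Z/29Z: reduce every sum a + b modulo 29.
Enumerate all 8 pairs:
a = 3: 3+6=9, 3+22=25
a = 7: 7+6=13, 7+22=0
a = 16: 16+6=22, 16+22=9
a = 18: 18+6=24, 18+22=11
Distinct residues collected: {0, 9, 11, 13, 22, 24, 25}
|A + B| = 7 (out of 29 total residues).

A + B = {0, 9, 11, 13, 22, 24, 25}


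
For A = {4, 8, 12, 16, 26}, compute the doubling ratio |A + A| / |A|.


|A| = 5.
Compute A + A by enumerating all 25 pairs.
A + A = {8, 12, 16, 20, 24, 28, 30, 32, 34, 38, 42, 52}, so |A + A| = 12.
K = |A + A| / |A| = 12/5 (already in lowest terms) ≈ 2.4000.
Reference: AP of size 5 gives K = 9/5 ≈ 1.8000; a fully generic set of size 5 gives K ≈ 3.0000.

|A| = 5, |A + A| = 12, K = 12/5.


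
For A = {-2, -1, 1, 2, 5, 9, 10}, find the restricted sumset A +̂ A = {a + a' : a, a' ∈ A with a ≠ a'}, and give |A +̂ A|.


Restricted sumset: A +̂ A = {a + a' : a ∈ A, a' ∈ A, a ≠ a'}.
Equivalently, take A + A and drop any sum 2a that is achievable ONLY as a + a for a ∈ A (i.e. sums representable only with equal summands).
Enumerate pairs (a, a') with a < a' (symmetric, so each unordered pair gives one sum; this covers all a ≠ a'):
  -2 + -1 = -3
  -2 + 1 = -1
  -2 + 2 = 0
  -2 + 5 = 3
  -2 + 9 = 7
  -2 + 10 = 8
  -1 + 1 = 0
  -1 + 2 = 1
  -1 + 5 = 4
  -1 + 9 = 8
  -1 + 10 = 9
  1 + 2 = 3
  1 + 5 = 6
  1 + 9 = 10
  1 + 10 = 11
  2 + 5 = 7
  2 + 9 = 11
  2 + 10 = 12
  5 + 9 = 14
  5 + 10 = 15
  9 + 10 = 19
Collected distinct sums: {-3, -1, 0, 1, 3, 4, 6, 7, 8, 9, 10, 11, 12, 14, 15, 19}
|A +̂ A| = 16
(Reference bound: |A +̂ A| ≥ 2|A| - 3 for |A| ≥ 2, with |A| = 7 giving ≥ 11.)

|A +̂ A| = 16


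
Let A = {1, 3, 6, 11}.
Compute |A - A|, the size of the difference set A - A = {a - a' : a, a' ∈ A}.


A - A = {a - a' : a, a' ∈ A}; |A| = 4.
Bounds: 2|A|-1 ≤ |A - A| ≤ |A|² - |A| + 1, i.e. 7 ≤ |A - A| ≤ 13.
Note: 0 ∈ A - A always (from a - a). The set is symmetric: if d ∈ A - A then -d ∈ A - A.
Enumerate nonzero differences d = a - a' with a > a' (then include -d):
Positive differences: {2, 3, 5, 8, 10}
Full difference set: {0} ∪ (positive diffs) ∪ (negative diffs).
|A - A| = 1 + 2·5 = 11 (matches direct enumeration: 11).

|A - A| = 11


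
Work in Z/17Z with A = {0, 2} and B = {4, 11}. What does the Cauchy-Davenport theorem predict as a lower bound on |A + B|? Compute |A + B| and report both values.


Cauchy-Davenport: |A + B| ≥ min(p, |A| + |B| - 1) for A, B nonempty in Z/pZ.
|A| = 2, |B| = 2, p = 17.
CD lower bound = min(17, 2 + 2 - 1) = min(17, 3) = 3.
Compute A + B mod 17 directly:
a = 0: 0+4=4, 0+11=11
a = 2: 2+4=6, 2+11=13
A + B = {4, 6, 11, 13}, so |A + B| = 4.
Verify: 4 ≥ 3? Yes ✓.

CD lower bound = 3, actual |A + B| = 4.


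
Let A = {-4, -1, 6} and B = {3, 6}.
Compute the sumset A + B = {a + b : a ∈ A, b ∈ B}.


A + B = {a + b : a ∈ A, b ∈ B}.
Enumerate all |A|·|B| = 3·2 = 6 pairs (a, b) and collect distinct sums.
a = -4: -4+3=-1, -4+6=2
a = -1: -1+3=2, -1+6=5
a = 6: 6+3=9, 6+6=12
Collecting distinct sums: A + B = {-1, 2, 5, 9, 12}
|A + B| = 5

A + B = {-1, 2, 5, 9, 12}


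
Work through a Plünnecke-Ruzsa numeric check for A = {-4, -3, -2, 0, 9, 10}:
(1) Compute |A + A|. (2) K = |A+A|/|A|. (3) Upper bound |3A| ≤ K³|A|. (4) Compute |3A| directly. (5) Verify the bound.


|A| = 6.
Step 1: Compute A + A by enumerating all 36 pairs.
A + A = {-8, -7, -6, -5, -4, -3, -2, 0, 5, 6, 7, 8, 9, 10, 18, 19, 20}, so |A + A| = 17.
Step 2: Doubling constant K = |A + A|/|A| = 17/6 = 17/6 ≈ 2.8333.
Step 3: Plünnecke-Ruzsa gives |3A| ≤ K³·|A| = (2.8333)³ · 6 ≈ 136.4722.
Step 4: Compute 3A = A + A + A directly by enumerating all triples (a,b,c) ∈ A³; |3A| = 33.
Step 5: Check 33 ≤ 136.4722? Yes ✓.

K = 17/6, Plünnecke-Ruzsa bound K³|A| ≈ 136.4722, |3A| = 33, inequality holds.


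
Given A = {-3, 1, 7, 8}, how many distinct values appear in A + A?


A + A = {a + a' : a, a' ∈ A}; |A| = 4.
General bounds: 2|A| - 1 ≤ |A + A| ≤ |A|(|A|+1)/2, i.e. 7 ≤ |A + A| ≤ 10.
Lower bound 2|A|-1 is attained iff A is an arithmetic progression.
Enumerate sums a + a' for a ≤ a' (symmetric, so this suffices):
a = -3: -3+-3=-6, -3+1=-2, -3+7=4, -3+8=5
a = 1: 1+1=2, 1+7=8, 1+8=9
a = 7: 7+7=14, 7+8=15
a = 8: 8+8=16
Distinct sums: {-6, -2, 2, 4, 5, 8, 9, 14, 15, 16}
|A + A| = 10

|A + A| = 10


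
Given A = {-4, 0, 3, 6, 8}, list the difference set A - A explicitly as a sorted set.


A - A = {a - a' : a, a' ∈ A}.
Compute a - a' for each ordered pair (a, a'):
a = -4: -4--4=0, -4-0=-4, -4-3=-7, -4-6=-10, -4-8=-12
a = 0: 0--4=4, 0-0=0, 0-3=-3, 0-6=-6, 0-8=-8
a = 3: 3--4=7, 3-0=3, 3-3=0, 3-6=-3, 3-8=-5
a = 6: 6--4=10, 6-0=6, 6-3=3, 6-6=0, 6-8=-2
a = 8: 8--4=12, 8-0=8, 8-3=5, 8-6=2, 8-8=0
Collecting distinct values (and noting 0 appears from a-a):
A - A = {-12, -10, -8, -7, -6, -5, -4, -3, -2, 0, 2, 3, 4, 5, 6, 7, 8, 10, 12}
|A - A| = 19

A - A = {-12, -10, -8, -7, -6, -5, -4, -3, -2, 0, 2, 3, 4, 5, 6, 7, 8, 10, 12}


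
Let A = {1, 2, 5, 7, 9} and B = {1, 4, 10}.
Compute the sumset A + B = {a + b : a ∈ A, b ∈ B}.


A + B = {a + b : a ∈ A, b ∈ B}.
Enumerate all |A|·|B| = 5·3 = 15 pairs (a, b) and collect distinct sums.
a = 1: 1+1=2, 1+4=5, 1+10=11
a = 2: 2+1=3, 2+4=6, 2+10=12
a = 5: 5+1=6, 5+4=9, 5+10=15
a = 7: 7+1=8, 7+4=11, 7+10=17
a = 9: 9+1=10, 9+4=13, 9+10=19
Collecting distinct sums: A + B = {2, 3, 5, 6, 8, 9, 10, 11, 12, 13, 15, 17, 19}
|A + B| = 13

A + B = {2, 3, 5, 6, 8, 9, 10, 11, 12, 13, 15, 17, 19}


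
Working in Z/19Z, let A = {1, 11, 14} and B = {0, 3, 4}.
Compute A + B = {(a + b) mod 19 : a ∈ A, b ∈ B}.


Work in Z/19Z: reduce every sum a + b modulo 19.
Enumerate all 9 pairs:
a = 1: 1+0=1, 1+3=4, 1+4=5
a = 11: 11+0=11, 11+3=14, 11+4=15
a = 14: 14+0=14, 14+3=17, 14+4=18
Distinct residues collected: {1, 4, 5, 11, 14, 15, 17, 18}
|A + B| = 8 (out of 19 total residues).

A + B = {1, 4, 5, 11, 14, 15, 17, 18}


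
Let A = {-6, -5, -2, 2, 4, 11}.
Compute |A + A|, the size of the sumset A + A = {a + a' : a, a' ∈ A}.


A + A = {a + a' : a, a' ∈ A}; |A| = 6.
General bounds: 2|A| - 1 ≤ |A + A| ≤ |A|(|A|+1)/2, i.e. 11 ≤ |A + A| ≤ 21.
Lower bound 2|A|-1 is attained iff A is an arithmetic progression.
Enumerate sums a + a' for a ≤ a' (symmetric, so this suffices):
a = -6: -6+-6=-12, -6+-5=-11, -6+-2=-8, -6+2=-4, -6+4=-2, -6+11=5
a = -5: -5+-5=-10, -5+-2=-7, -5+2=-3, -5+4=-1, -5+11=6
a = -2: -2+-2=-4, -2+2=0, -2+4=2, -2+11=9
a = 2: 2+2=4, 2+4=6, 2+11=13
a = 4: 4+4=8, 4+11=15
a = 11: 11+11=22
Distinct sums: {-12, -11, -10, -8, -7, -4, -3, -2, -1, 0, 2, 4, 5, 6, 8, 9, 13, 15, 22}
|A + A| = 19

|A + A| = 19


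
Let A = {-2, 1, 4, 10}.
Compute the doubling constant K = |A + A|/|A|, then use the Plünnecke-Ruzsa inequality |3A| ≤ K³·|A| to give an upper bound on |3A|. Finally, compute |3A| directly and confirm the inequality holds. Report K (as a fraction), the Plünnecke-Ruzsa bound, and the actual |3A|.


|A| = 4.
Step 1: Compute A + A by enumerating all 16 pairs.
A + A = {-4, -1, 2, 5, 8, 11, 14, 20}, so |A + A| = 8.
Step 2: Doubling constant K = |A + A|/|A| = 8/4 = 8/4 ≈ 2.0000.
Step 3: Plünnecke-Ruzsa gives |3A| ≤ K³·|A| = (2.0000)³ · 4 ≈ 32.0000.
Step 4: Compute 3A = A + A + A directly by enumerating all triples (a,b,c) ∈ A³; |3A| = 12.
Step 5: Check 12 ≤ 32.0000? Yes ✓.

K = 8/4, Plünnecke-Ruzsa bound K³|A| ≈ 32.0000, |3A| = 12, inequality holds.


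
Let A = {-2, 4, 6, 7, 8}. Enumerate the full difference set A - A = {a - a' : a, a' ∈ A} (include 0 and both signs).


A - A = {a - a' : a, a' ∈ A}.
Compute a - a' for each ordered pair (a, a'):
a = -2: -2--2=0, -2-4=-6, -2-6=-8, -2-7=-9, -2-8=-10
a = 4: 4--2=6, 4-4=0, 4-6=-2, 4-7=-3, 4-8=-4
a = 6: 6--2=8, 6-4=2, 6-6=0, 6-7=-1, 6-8=-2
a = 7: 7--2=9, 7-4=3, 7-6=1, 7-7=0, 7-8=-1
a = 8: 8--2=10, 8-4=4, 8-6=2, 8-7=1, 8-8=0
Collecting distinct values (and noting 0 appears from a-a):
A - A = {-10, -9, -8, -6, -4, -3, -2, -1, 0, 1, 2, 3, 4, 6, 8, 9, 10}
|A - A| = 17

A - A = {-10, -9, -8, -6, -4, -3, -2, -1, 0, 1, 2, 3, 4, 6, 8, 9, 10}


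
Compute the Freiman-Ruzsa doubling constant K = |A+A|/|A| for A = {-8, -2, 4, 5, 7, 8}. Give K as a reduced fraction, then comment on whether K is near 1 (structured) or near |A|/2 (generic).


|A| = 6.
Compute A + A by enumerating all 36 pairs.
A + A = {-16, -10, -4, -3, -1, 0, 2, 3, 5, 6, 8, 9, 10, 11, 12, 13, 14, 15, 16}, so |A + A| = 19.
K = |A + A| / |A| = 19/6 (already in lowest terms) ≈ 3.1667.
Reference: AP of size 6 gives K = 11/6 ≈ 1.8333; a fully generic set of size 6 gives K ≈ 3.5000.

|A| = 6, |A + A| = 19, K = 19/6.


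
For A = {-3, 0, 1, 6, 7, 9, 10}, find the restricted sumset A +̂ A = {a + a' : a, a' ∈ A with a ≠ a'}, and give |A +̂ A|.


Restricted sumset: A +̂ A = {a + a' : a ∈ A, a' ∈ A, a ≠ a'}.
Equivalently, take A + A and drop any sum 2a that is achievable ONLY as a + a for a ∈ A (i.e. sums representable only with equal summands).
Enumerate pairs (a, a') with a < a' (symmetric, so each unordered pair gives one sum; this covers all a ≠ a'):
  -3 + 0 = -3
  -3 + 1 = -2
  -3 + 6 = 3
  -3 + 7 = 4
  -3 + 9 = 6
  -3 + 10 = 7
  0 + 1 = 1
  0 + 6 = 6
  0 + 7 = 7
  0 + 9 = 9
  0 + 10 = 10
  1 + 6 = 7
  1 + 7 = 8
  1 + 9 = 10
  1 + 10 = 11
  6 + 7 = 13
  6 + 9 = 15
  6 + 10 = 16
  7 + 9 = 16
  7 + 10 = 17
  9 + 10 = 19
Collected distinct sums: {-3, -2, 1, 3, 4, 6, 7, 8, 9, 10, 11, 13, 15, 16, 17, 19}
|A +̂ A| = 16
(Reference bound: |A +̂ A| ≥ 2|A| - 3 for |A| ≥ 2, with |A| = 7 giving ≥ 11.)

|A +̂ A| = 16


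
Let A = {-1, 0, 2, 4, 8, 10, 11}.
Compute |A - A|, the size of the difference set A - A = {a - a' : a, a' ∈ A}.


A - A = {a - a' : a, a' ∈ A}; |A| = 7.
Bounds: 2|A|-1 ≤ |A - A| ≤ |A|² - |A| + 1, i.e. 13 ≤ |A - A| ≤ 43.
Note: 0 ∈ A - A always (from a - a). The set is symmetric: if d ∈ A - A then -d ∈ A - A.
Enumerate nonzero differences d = a - a' with a > a' (then include -d):
Positive differences: {1, 2, 3, 4, 5, 6, 7, 8, 9, 10, 11, 12}
Full difference set: {0} ∪ (positive diffs) ∪ (negative diffs).
|A - A| = 1 + 2·12 = 25 (matches direct enumeration: 25).

|A - A| = 25


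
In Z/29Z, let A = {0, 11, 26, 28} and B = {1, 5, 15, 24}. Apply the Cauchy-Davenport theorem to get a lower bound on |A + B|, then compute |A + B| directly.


Cauchy-Davenport: |A + B| ≥ min(p, |A| + |B| - 1) for A, B nonempty in Z/pZ.
|A| = 4, |B| = 4, p = 29.
CD lower bound = min(29, 4 + 4 - 1) = min(29, 7) = 7.
Compute A + B mod 29 directly:
a = 0: 0+1=1, 0+5=5, 0+15=15, 0+24=24
a = 11: 11+1=12, 11+5=16, 11+15=26, 11+24=6
a = 26: 26+1=27, 26+5=2, 26+15=12, 26+24=21
a = 28: 28+1=0, 28+5=4, 28+15=14, 28+24=23
A + B = {0, 1, 2, 4, 5, 6, 12, 14, 15, 16, 21, 23, 24, 26, 27}, so |A + B| = 15.
Verify: 15 ≥ 7? Yes ✓.

CD lower bound = 7, actual |A + B| = 15.


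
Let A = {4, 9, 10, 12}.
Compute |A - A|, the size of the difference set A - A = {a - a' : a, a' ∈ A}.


A - A = {a - a' : a, a' ∈ A}; |A| = 4.
Bounds: 2|A|-1 ≤ |A - A| ≤ |A|² - |A| + 1, i.e. 7 ≤ |A - A| ≤ 13.
Note: 0 ∈ A - A always (from a - a). The set is symmetric: if d ∈ A - A then -d ∈ A - A.
Enumerate nonzero differences d = a - a' with a > a' (then include -d):
Positive differences: {1, 2, 3, 5, 6, 8}
Full difference set: {0} ∪ (positive diffs) ∪ (negative diffs).
|A - A| = 1 + 2·6 = 13 (matches direct enumeration: 13).

|A - A| = 13


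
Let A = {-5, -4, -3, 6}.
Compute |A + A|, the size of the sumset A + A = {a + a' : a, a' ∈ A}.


A + A = {a + a' : a, a' ∈ A}; |A| = 4.
General bounds: 2|A| - 1 ≤ |A + A| ≤ |A|(|A|+1)/2, i.e. 7 ≤ |A + A| ≤ 10.
Lower bound 2|A|-1 is attained iff A is an arithmetic progression.
Enumerate sums a + a' for a ≤ a' (symmetric, so this suffices):
a = -5: -5+-5=-10, -5+-4=-9, -5+-3=-8, -5+6=1
a = -4: -4+-4=-8, -4+-3=-7, -4+6=2
a = -3: -3+-3=-6, -3+6=3
a = 6: 6+6=12
Distinct sums: {-10, -9, -8, -7, -6, 1, 2, 3, 12}
|A + A| = 9

|A + A| = 9


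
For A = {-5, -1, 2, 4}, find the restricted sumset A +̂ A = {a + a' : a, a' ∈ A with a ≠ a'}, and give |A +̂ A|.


Restricted sumset: A +̂ A = {a + a' : a ∈ A, a' ∈ A, a ≠ a'}.
Equivalently, take A + A and drop any sum 2a that is achievable ONLY as a + a for a ∈ A (i.e. sums representable only with equal summands).
Enumerate pairs (a, a') with a < a' (symmetric, so each unordered pair gives one sum; this covers all a ≠ a'):
  -5 + -1 = -6
  -5 + 2 = -3
  -5 + 4 = -1
  -1 + 2 = 1
  -1 + 4 = 3
  2 + 4 = 6
Collected distinct sums: {-6, -3, -1, 1, 3, 6}
|A +̂ A| = 6
(Reference bound: |A +̂ A| ≥ 2|A| - 3 for |A| ≥ 2, with |A| = 4 giving ≥ 5.)

|A +̂ A| = 6


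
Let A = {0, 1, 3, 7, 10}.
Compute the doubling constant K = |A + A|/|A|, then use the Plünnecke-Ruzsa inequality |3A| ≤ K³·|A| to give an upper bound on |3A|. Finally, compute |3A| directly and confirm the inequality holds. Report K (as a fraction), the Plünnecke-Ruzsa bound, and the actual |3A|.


|A| = 5.
Step 1: Compute A + A by enumerating all 25 pairs.
A + A = {0, 1, 2, 3, 4, 6, 7, 8, 10, 11, 13, 14, 17, 20}, so |A + A| = 14.
Step 2: Doubling constant K = |A + A|/|A| = 14/5 = 14/5 ≈ 2.8000.
Step 3: Plünnecke-Ruzsa gives |3A| ≤ K³·|A| = (2.8000)³ · 5 ≈ 109.7600.
Step 4: Compute 3A = A + A + A directly by enumerating all triples (a,b,c) ∈ A³; |3A| = 25.
Step 5: Check 25 ≤ 109.7600? Yes ✓.

K = 14/5, Plünnecke-Ruzsa bound K³|A| ≈ 109.7600, |3A| = 25, inequality holds.


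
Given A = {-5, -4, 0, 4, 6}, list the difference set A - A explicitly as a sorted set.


A - A = {a - a' : a, a' ∈ A}.
Compute a - a' for each ordered pair (a, a'):
a = -5: -5--5=0, -5--4=-1, -5-0=-5, -5-4=-9, -5-6=-11
a = -4: -4--5=1, -4--4=0, -4-0=-4, -4-4=-8, -4-6=-10
a = 0: 0--5=5, 0--4=4, 0-0=0, 0-4=-4, 0-6=-6
a = 4: 4--5=9, 4--4=8, 4-0=4, 4-4=0, 4-6=-2
a = 6: 6--5=11, 6--4=10, 6-0=6, 6-4=2, 6-6=0
Collecting distinct values (and noting 0 appears from a-a):
A - A = {-11, -10, -9, -8, -6, -5, -4, -2, -1, 0, 1, 2, 4, 5, 6, 8, 9, 10, 11}
|A - A| = 19

A - A = {-11, -10, -9, -8, -6, -5, -4, -2, -1, 0, 1, 2, 4, 5, 6, 8, 9, 10, 11}


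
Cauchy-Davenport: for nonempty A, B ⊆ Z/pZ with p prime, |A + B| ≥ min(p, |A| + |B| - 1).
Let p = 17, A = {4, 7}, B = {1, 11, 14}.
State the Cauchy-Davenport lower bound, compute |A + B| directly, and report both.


Cauchy-Davenport: |A + B| ≥ min(p, |A| + |B| - 1) for A, B nonempty in Z/pZ.
|A| = 2, |B| = 3, p = 17.
CD lower bound = min(17, 2 + 3 - 1) = min(17, 4) = 4.
Compute A + B mod 17 directly:
a = 4: 4+1=5, 4+11=15, 4+14=1
a = 7: 7+1=8, 7+11=1, 7+14=4
A + B = {1, 4, 5, 8, 15}, so |A + B| = 5.
Verify: 5 ≥ 4? Yes ✓.

CD lower bound = 4, actual |A + B| = 5.


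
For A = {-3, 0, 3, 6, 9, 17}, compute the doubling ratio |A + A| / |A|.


|A| = 6.
Compute A + A by enumerating all 36 pairs.
A + A = {-6, -3, 0, 3, 6, 9, 12, 14, 15, 17, 18, 20, 23, 26, 34}, so |A + A| = 15.
K = |A + A| / |A| = 15/6 = 5/2 ≈ 2.5000.
Reference: AP of size 6 gives K = 11/6 ≈ 1.8333; a fully generic set of size 6 gives K ≈ 3.5000.

|A| = 6, |A + A| = 15, K = 15/6 = 5/2.


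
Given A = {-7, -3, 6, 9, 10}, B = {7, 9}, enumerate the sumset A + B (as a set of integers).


A + B = {a + b : a ∈ A, b ∈ B}.
Enumerate all |A|·|B| = 5·2 = 10 pairs (a, b) and collect distinct sums.
a = -7: -7+7=0, -7+9=2
a = -3: -3+7=4, -3+9=6
a = 6: 6+7=13, 6+9=15
a = 9: 9+7=16, 9+9=18
a = 10: 10+7=17, 10+9=19
Collecting distinct sums: A + B = {0, 2, 4, 6, 13, 15, 16, 17, 18, 19}
|A + B| = 10

A + B = {0, 2, 4, 6, 13, 15, 16, 17, 18, 19}


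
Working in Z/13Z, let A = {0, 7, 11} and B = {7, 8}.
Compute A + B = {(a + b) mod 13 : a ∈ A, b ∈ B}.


Work in Z/13Z: reduce every sum a + b modulo 13.
Enumerate all 6 pairs:
a = 0: 0+7=7, 0+8=8
a = 7: 7+7=1, 7+8=2
a = 11: 11+7=5, 11+8=6
Distinct residues collected: {1, 2, 5, 6, 7, 8}
|A + B| = 6 (out of 13 total residues).

A + B = {1, 2, 5, 6, 7, 8}


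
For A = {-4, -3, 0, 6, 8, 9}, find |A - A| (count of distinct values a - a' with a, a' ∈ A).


A - A = {a - a' : a, a' ∈ A}; |A| = 6.
Bounds: 2|A|-1 ≤ |A - A| ≤ |A|² - |A| + 1, i.e. 11 ≤ |A - A| ≤ 31.
Note: 0 ∈ A - A always (from a - a). The set is symmetric: if d ∈ A - A then -d ∈ A - A.
Enumerate nonzero differences d = a - a' with a > a' (then include -d):
Positive differences: {1, 2, 3, 4, 6, 8, 9, 10, 11, 12, 13}
Full difference set: {0} ∪ (positive diffs) ∪ (negative diffs).
|A - A| = 1 + 2·11 = 23 (matches direct enumeration: 23).

|A - A| = 23


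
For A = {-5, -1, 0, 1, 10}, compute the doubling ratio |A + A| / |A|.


|A| = 5.
Compute A + A by enumerating all 25 pairs.
A + A = {-10, -6, -5, -4, -2, -1, 0, 1, 2, 5, 9, 10, 11, 20}, so |A + A| = 14.
K = |A + A| / |A| = 14/5 (already in lowest terms) ≈ 2.8000.
Reference: AP of size 5 gives K = 9/5 ≈ 1.8000; a fully generic set of size 5 gives K ≈ 3.0000.

|A| = 5, |A + A| = 14, K = 14/5.


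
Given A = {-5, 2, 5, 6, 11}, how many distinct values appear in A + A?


A + A = {a + a' : a, a' ∈ A}; |A| = 5.
General bounds: 2|A| - 1 ≤ |A + A| ≤ |A|(|A|+1)/2, i.e. 9 ≤ |A + A| ≤ 15.
Lower bound 2|A|-1 is attained iff A is an arithmetic progression.
Enumerate sums a + a' for a ≤ a' (symmetric, so this suffices):
a = -5: -5+-5=-10, -5+2=-3, -5+5=0, -5+6=1, -5+11=6
a = 2: 2+2=4, 2+5=7, 2+6=8, 2+11=13
a = 5: 5+5=10, 5+6=11, 5+11=16
a = 6: 6+6=12, 6+11=17
a = 11: 11+11=22
Distinct sums: {-10, -3, 0, 1, 4, 6, 7, 8, 10, 11, 12, 13, 16, 17, 22}
|A + A| = 15

|A + A| = 15


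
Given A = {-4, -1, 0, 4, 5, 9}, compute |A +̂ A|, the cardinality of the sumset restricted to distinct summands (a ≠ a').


Restricted sumset: A +̂ A = {a + a' : a ∈ A, a' ∈ A, a ≠ a'}.
Equivalently, take A + A and drop any sum 2a that is achievable ONLY as a + a for a ∈ A (i.e. sums representable only with equal summands).
Enumerate pairs (a, a') with a < a' (symmetric, so each unordered pair gives one sum; this covers all a ≠ a'):
  -4 + -1 = -5
  -4 + 0 = -4
  -4 + 4 = 0
  -4 + 5 = 1
  -4 + 9 = 5
  -1 + 0 = -1
  -1 + 4 = 3
  -1 + 5 = 4
  -1 + 9 = 8
  0 + 4 = 4
  0 + 5 = 5
  0 + 9 = 9
  4 + 5 = 9
  4 + 9 = 13
  5 + 9 = 14
Collected distinct sums: {-5, -4, -1, 0, 1, 3, 4, 5, 8, 9, 13, 14}
|A +̂ A| = 12
(Reference bound: |A +̂ A| ≥ 2|A| - 3 for |A| ≥ 2, with |A| = 6 giving ≥ 9.)

|A +̂ A| = 12


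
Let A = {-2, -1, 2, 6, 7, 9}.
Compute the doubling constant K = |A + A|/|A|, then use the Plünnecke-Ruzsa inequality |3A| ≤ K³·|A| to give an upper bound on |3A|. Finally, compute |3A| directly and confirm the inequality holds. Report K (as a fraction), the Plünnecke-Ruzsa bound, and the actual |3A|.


|A| = 6.
Step 1: Compute A + A by enumerating all 36 pairs.
A + A = {-4, -3, -2, 0, 1, 4, 5, 6, 7, 8, 9, 11, 12, 13, 14, 15, 16, 18}, so |A + A| = 18.
Step 2: Doubling constant K = |A + A|/|A| = 18/6 = 18/6 ≈ 3.0000.
Step 3: Plünnecke-Ruzsa gives |3A| ≤ K³·|A| = (3.0000)³ · 6 ≈ 162.0000.
Step 4: Compute 3A = A + A + A directly by enumerating all triples (a,b,c) ∈ A³; |3A| = 32.
Step 5: Check 32 ≤ 162.0000? Yes ✓.

K = 18/6, Plünnecke-Ruzsa bound K³|A| ≈ 162.0000, |3A| = 32, inequality holds.


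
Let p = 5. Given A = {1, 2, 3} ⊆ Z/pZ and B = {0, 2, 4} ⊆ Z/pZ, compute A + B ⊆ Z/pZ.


Work in Z/5Z: reduce every sum a + b modulo 5.
Enumerate all 9 pairs:
a = 1: 1+0=1, 1+2=3, 1+4=0
a = 2: 2+0=2, 2+2=4, 2+4=1
a = 3: 3+0=3, 3+2=0, 3+4=2
Distinct residues collected: {0, 1, 2, 3, 4}
|A + B| = 5 (out of 5 total residues).

A + B = {0, 1, 2, 3, 4}


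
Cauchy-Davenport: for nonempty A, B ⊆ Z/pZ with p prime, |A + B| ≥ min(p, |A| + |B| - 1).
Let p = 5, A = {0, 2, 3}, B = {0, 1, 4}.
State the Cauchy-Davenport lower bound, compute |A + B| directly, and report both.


Cauchy-Davenport: |A + B| ≥ min(p, |A| + |B| - 1) for A, B nonempty in Z/pZ.
|A| = 3, |B| = 3, p = 5.
CD lower bound = min(5, 3 + 3 - 1) = min(5, 5) = 5.
Compute A + B mod 5 directly:
a = 0: 0+0=0, 0+1=1, 0+4=4
a = 2: 2+0=2, 2+1=3, 2+4=1
a = 3: 3+0=3, 3+1=4, 3+4=2
A + B = {0, 1, 2, 3, 4}, so |A + B| = 5.
Verify: 5 ≥ 5? Yes ✓.

CD lower bound = 5, actual |A + B| = 5.


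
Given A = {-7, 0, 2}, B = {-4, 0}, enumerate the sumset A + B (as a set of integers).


A + B = {a + b : a ∈ A, b ∈ B}.
Enumerate all |A|·|B| = 3·2 = 6 pairs (a, b) and collect distinct sums.
a = -7: -7+-4=-11, -7+0=-7
a = 0: 0+-4=-4, 0+0=0
a = 2: 2+-4=-2, 2+0=2
Collecting distinct sums: A + B = {-11, -7, -4, -2, 0, 2}
|A + B| = 6

A + B = {-11, -7, -4, -2, 0, 2}


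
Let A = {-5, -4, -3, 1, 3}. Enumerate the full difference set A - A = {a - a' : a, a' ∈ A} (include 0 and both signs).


A - A = {a - a' : a, a' ∈ A}.
Compute a - a' for each ordered pair (a, a'):
a = -5: -5--5=0, -5--4=-1, -5--3=-2, -5-1=-6, -5-3=-8
a = -4: -4--5=1, -4--4=0, -4--3=-1, -4-1=-5, -4-3=-7
a = -3: -3--5=2, -3--4=1, -3--3=0, -3-1=-4, -3-3=-6
a = 1: 1--5=6, 1--4=5, 1--3=4, 1-1=0, 1-3=-2
a = 3: 3--5=8, 3--4=7, 3--3=6, 3-1=2, 3-3=0
Collecting distinct values (and noting 0 appears from a-a):
A - A = {-8, -7, -6, -5, -4, -2, -1, 0, 1, 2, 4, 5, 6, 7, 8}
|A - A| = 15

A - A = {-8, -7, -6, -5, -4, -2, -1, 0, 1, 2, 4, 5, 6, 7, 8}


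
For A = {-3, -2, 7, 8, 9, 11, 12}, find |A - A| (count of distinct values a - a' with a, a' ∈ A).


A - A = {a - a' : a, a' ∈ A}; |A| = 7.
Bounds: 2|A|-1 ≤ |A - A| ≤ |A|² - |A| + 1, i.e. 13 ≤ |A - A| ≤ 43.
Note: 0 ∈ A - A always (from a - a). The set is symmetric: if d ∈ A - A then -d ∈ A - A.
Enumerate nonzero differences d = a - a' with a > a' (then include -d):
Positive differences: {1, 2, 3, 4, 5, 9, 10, 11, 12, 13, 14, 15}
Full difference set: {0} ∪ (positive diffs) ∪ (negative diffs).
|A - A| = 1 + 2·12 = 25 (matches direct enumeration: 25).

|A - A| = 25


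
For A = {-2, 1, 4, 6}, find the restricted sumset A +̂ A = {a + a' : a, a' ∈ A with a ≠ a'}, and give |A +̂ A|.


Restricted sumset: A +̂ A = {a + a' : a ∈ A, a' ∈ A, a ≠ a'}.
Equivalently, take A + A and drop any sum 2a that is achievable ONLY as a + a for a ∈ A (i.e. sums representable only with equal summands).
Enumerate pairs (a, a') with a < a' (symmetric, so each unordered pair gives one sum; this covers all a ≠ a'):
  -2 + 1 = -1
  -2 + 4 = 2
  -2 + 6 = 4
  1 + 4 = 5
  1 + 6 = 7
  4 + 6 = 10
Collected distinct sums: {-1, 2, 4, 5, 7, 10}
|A +̂ A| = 6
(Reference bound: |A +̂ A| ≥ 2|A| - 3 for |A| ≥ 2, with |A| = 4 giving ≥ 5.)

|A +̂ A| = 6


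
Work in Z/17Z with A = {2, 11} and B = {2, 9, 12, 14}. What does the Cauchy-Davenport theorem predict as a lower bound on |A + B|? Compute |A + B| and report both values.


Cauchy-Davenport: |A + B| ≥ min(p, |A| + |B| - 1) for A, B nonempty in Z/pZ.
|A| = 2, |B| = 4, p = 17.
CD lower bound = min(17, 2 + 4 - 1) = min(17, 5) = 5.
Compute A + B mod 17 directly:
a = 2: 2+2=4, 2+9=11, 2+12=14, 2+14=16
a = 11: 11+2=13, 11+9=3, 11+12=6, 11+14=8
A + B = {3, 4, 6, 8, 11, 13, 14, 16}, so |A + B| = 8.
Verify: 8 ≥ 5? Yes ✓.

CD lower bound = 5, actual |A + B| = 8.


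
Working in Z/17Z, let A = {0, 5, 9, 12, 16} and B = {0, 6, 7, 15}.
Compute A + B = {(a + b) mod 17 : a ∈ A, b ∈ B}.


Work in Z/17Z: reduce every sum a + b modulo 17.
Enumerate all 20 pairs:
a = 0: 0+0=0, 0+6=6, 0+7=7, 0+15=15
a = 5: 5+0=5, 5+6=11, 5+7=12, 5+15=3
a = 9: 9+0=9, 9+6=15, 9+7=16, 9+15=7
a = 12: 12+0=12, 12+6=1, 12+7=2, 12+15=10
a = 16: 16+0=16, 16+6=5, 16+7=6, 16+15=14
Distinct residues collected: {0, 1, 2, 3, 5, 6, 7, 9, 10, 11, 12, 14, 15, 16}
|A + B| = 14 (out of 17 total residues).

A + B = {0, 1, 2, 3, 5, 6, 7, 9, 10, 11, 12, 14, 15, 16}


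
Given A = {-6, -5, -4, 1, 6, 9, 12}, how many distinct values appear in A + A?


A + A = {a + a' : a, a' ∈ A}; |A| = 7.
General bounds: 2|A| - 1 ≤ |A + A| ≤ |A|(|A|+1)/2, i.e. 13 ≤ |A + A| ≤ 28.
Lower bound 2|A|-1 is attained iff A is an arithmetic progression.
Enumerate sums a + a' for a ≤ a' (symmetric, so this suffices):
a = -6: -6+-6=-12, -6+-5=-11, -6+-4=-10, -6+1=-5, -6+6=0, -6+9=3, -6+12=6
a = -5: -5+-5=-10, -5+-4=-9, -5+1=-4, -5+6=1, -5+9=4, -5+12=7
a = -4: -4+-4=-8, -4+1=-3, -4+6=2, -4+9=5, -4+12=8
a = 1: 1+1=2, 1+6=7, 1+9=10, 1+12=13
a = 6: 6+6=12, 6+9=15, 6+12=18
a = 9: 9+9=18, 9+12=21
a = 12: 12+12=24
Distinct sums: {-12, -11, -10, -9, -8, -5, -4, -3, 0, 1, 2, 3, 4, 5, 6, 7, 8, 10, 12, 13, 15, 18, 21, 24}
|A + A| = 24

|A + A| = 24


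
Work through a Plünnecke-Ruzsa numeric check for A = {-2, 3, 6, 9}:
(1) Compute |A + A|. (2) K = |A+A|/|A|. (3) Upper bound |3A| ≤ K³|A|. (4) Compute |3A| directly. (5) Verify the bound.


|A| = 4.
Step 1: Compute A + A by enumerating all 16 pairs.
A + A = {-4, 1, 4, 6, 7, 9, 12, 15, 18}, so |A + A| = 9.
Step 2: Doubling constant K = |A + A|/|A| = 9/4 = 9/4 ≈ 2.2500.
Step 3: Plünnecke-Ruzsa gives |3A| ≤ K³·|A| = (2.2500)³ · 4 ≈ 45.5625.
Step 4: Compute 3A = A + A + A directly by enumerating all triples (a,b,c) ∈ A³; |3A| = 16.
Step 5: Check 16 ≤ 45.5625? Yes ✓.

K = 9/4, Plünnecke-Ruzsa bound K³|A| ≈ 45.5625, |3A| = 16, inequality holds.


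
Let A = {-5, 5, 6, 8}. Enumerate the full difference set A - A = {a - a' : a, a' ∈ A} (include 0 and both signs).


A - A = {a - a' : a, a' ∈ A}.
Compute a - a' for each ordered pair (a, a'):
a = -5: -5--5=0, -5-5=-10, -5-6=-11, -5-8=-13
a = 5: 5--5=10, 5-5=0, 5-6=-1, 5-8=-3
a = 6: 6--5=11, 6-5=1, 6-6=0, 6-8=-2
a = 8: 8--5=13, 8-5=3, 8-6=2, 8-8=0
Collecting distinct values (and noting 0 appears from a-a):
A - A = {-13, -11, -10, -3, -2, -1, 0, 1, 2, 3, 10, 11, 13}
|A - A| = 13

A - A = {-13, -11, -10, -3, -2, -1, 0, 1, 2, 3, 10, 11, 13}


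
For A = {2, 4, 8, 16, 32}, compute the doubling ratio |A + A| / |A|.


|A| = 5.
Compute A + A by enumerating all 25 pairs.
A + A = {4, 6, 8, 10, 12, 16, 18, 20, 24, 32, 34, 36, 40, 48, 64}, so |A + A| = 15.
K = |A + A| / |A| = 15/5 = 3/1 ≈ 3.0000.
Reference: AP of size 5 gives K = 9/5 ≈ 1.8000; a fully generic set of size 5 gives K ≈ 3.0000.

|A| = 5, |A + A| = 15, K = 15/5 = 3/1.
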